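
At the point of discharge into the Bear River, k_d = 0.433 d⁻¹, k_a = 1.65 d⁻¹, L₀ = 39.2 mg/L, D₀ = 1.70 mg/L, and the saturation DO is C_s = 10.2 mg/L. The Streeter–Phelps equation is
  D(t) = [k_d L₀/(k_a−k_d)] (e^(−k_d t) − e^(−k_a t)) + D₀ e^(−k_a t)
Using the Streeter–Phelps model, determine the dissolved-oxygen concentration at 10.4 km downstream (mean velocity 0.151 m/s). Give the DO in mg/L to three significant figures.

DO ≈ 3.61 mg/L

Travel time t = x/v = 10.4 km / (0.151 m/s) = 10400 m / 0.151 m/s = 68870 s = 0.7972 d.
k_d L₀/(k_a−k_d) = 0.433×39.2/(1.65−0.433) = 16.97/1.217 = 13.95 mg/L.
e^(−k_d t) = e^(−0.433×0.7972) = 0.7081; e^(−k_a t) = e^(−1.65×0.7972) = 0.2684.
D = 13.95 × (0.7081 − 0.2684) + 1.70 × 0.2684 = 6.133 + 0.4563 = 6.589 mg/L.
DO = C_s − D = 10.2 − 6.589 = 3.611 mg/L.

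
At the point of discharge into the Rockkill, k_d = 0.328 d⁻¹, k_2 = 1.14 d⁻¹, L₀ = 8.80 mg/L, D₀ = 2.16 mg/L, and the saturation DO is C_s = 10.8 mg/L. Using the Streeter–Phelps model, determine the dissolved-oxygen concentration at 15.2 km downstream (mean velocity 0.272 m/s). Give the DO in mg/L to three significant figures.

Travel time t = x/v = 15.2 km / (0.272 m/s) = 15200 m / 0.272 m/s = 55880 s = 0.6468 d.
k_d L₀/(k_2−k_d) = 0.328×8.80/(1.14−0.328) = 2.886/0.8120 = 3.555 mg/L.
e^(−k_d t) = e^(−0.328×0.6468) = 0.8088; e^(−k_2 t) = e^(−1.14×0.6468) = 0.4784.
D = 3.555 × (0.8088 − 0.4784) + 2.16 × 0.4784 = 1.175 + 1.033 = 2.208 mg/L.
DO = C_s − D = 10.8 − 2.208 = 8.592 mg/L.

DO ≈ 8.59 mg/L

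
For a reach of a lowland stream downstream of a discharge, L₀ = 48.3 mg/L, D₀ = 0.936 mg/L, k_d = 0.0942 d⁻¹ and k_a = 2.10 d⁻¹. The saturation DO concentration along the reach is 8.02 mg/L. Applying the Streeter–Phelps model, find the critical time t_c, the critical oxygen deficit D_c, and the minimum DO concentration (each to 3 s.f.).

At the critical point dD/dt = 0, so k_d L₀ e^(−k_d t) = k_a D. Substituting D(t) from the Streeter–Phelps equation and solving for t gives
t_c = ln[(k_a/k_d)(1 − D₀(k_a−k_d)/(k_d L₀))] / (k_a−k_d).
Here k_a−k_d = 2.006 d⁻¹ and 1 − D₀(k_a−k_d)/(k_d L₀) = 1 − 0.936×2.006/(0.0942×48.3) = 0.5874, so
t_c = ln(22.29 × 0.5874) / 2.006 = 2.572 / 2.006 = 1.282 d.
L(t_c) = L₀ e^(−k_d t_c) = 48.3 × 0.8862 = 42.80 mg/L, and at the critical point k_a D_c = k_d L, so D_c = (0.0942/2.10) × 42.80 = 1.920 mg/L.
Minimum DO = C_s − D_c = 8.02 − 1.920 = 6.100 mg/L.

t_c ≈ 1.28 d; D_c ≈ 1.92 mg/L; min DO ≈ 6.10 mg/L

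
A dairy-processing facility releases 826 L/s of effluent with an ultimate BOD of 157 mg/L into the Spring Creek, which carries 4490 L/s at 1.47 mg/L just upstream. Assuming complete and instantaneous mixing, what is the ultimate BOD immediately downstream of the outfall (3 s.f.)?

25.6 mg/L

Flow-weighted mixing: C = (Q_r C_r + Q_w C_w)/(Q_r + Q_w)
= (4490×1.47 + 826×157)/(4490 + 826) = 136300/5316 = 25.64 mg/L.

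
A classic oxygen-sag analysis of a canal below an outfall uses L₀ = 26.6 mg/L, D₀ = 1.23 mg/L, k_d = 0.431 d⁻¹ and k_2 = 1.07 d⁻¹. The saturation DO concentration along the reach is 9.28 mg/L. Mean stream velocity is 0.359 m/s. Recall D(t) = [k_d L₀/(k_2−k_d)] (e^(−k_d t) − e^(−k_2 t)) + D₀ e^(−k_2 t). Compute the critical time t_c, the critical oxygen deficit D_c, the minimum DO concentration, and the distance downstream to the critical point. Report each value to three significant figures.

At the critical point dD/dt = 0, so k_d L₀ e^(−k_d t) = k_2 D. Substituting D(t) from the Streeter–Phelps equation and solving for t gives
t_c = ln[(k_2/k_d)(1 − D₀(k_2−k_d)/(k_d L₀))] / (k_2−k_d).
Here k_2−k_d = 0.6390 d⁻¹ and 1 − D₀(k_2−k_d)/(k_d L₀) = 1 − 1.23×0.6390/(0.431×26.6) = 0.9314, so
t_c = ln(2.483 × 0.9314) / 0.6390 = 0.8383 / 0.6390 = 1.312 d.
L(t_c) = L₀ e^(−k_d t_c) = 26.6 × 0.5681 = 15.11 mg/L, and at the critical point k_2 D_c = k_d L, so D_c = (0.431/1.07) × 15.11 = 6.087 mg/L.
Minimum DO = C_s − D_c = 9.28 − 6.087 = 3.193 mg/L.
x_c = v t_c = 0.359 m/s × 1.312 d × 86400 s/d = 40690 m ≈ 40.7 km.

t_c ≈ 1.31 d; D_c ≈ 6.09 mg/L; min DO ≈ 3.19 mg/L; x_c ≈ 40.7 km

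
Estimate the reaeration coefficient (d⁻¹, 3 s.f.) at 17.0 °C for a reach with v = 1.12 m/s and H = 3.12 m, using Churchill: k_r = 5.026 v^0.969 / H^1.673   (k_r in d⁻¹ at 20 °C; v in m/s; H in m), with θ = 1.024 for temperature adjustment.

k_r ≈ 0.779 d⁻¹

k_r(20) = 5.026 × 1.12^0.969 / 3.12^1.673 = 5.026 × 1.116 / 6.710 = 0.8360 d⁻¹.
k_r(17.0) = 0.8360 × 1.024^(17.0−20) = 0.8360 × 0.9313 = 0.7786 d⁻¹.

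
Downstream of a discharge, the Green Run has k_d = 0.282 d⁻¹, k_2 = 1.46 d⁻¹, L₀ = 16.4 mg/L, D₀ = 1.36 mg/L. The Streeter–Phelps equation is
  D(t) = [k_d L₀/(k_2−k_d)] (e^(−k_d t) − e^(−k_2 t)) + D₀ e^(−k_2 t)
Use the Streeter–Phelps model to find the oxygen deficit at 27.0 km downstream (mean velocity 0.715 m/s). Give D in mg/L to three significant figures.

Travel time t = x/v = 27.0 km / (0.715 m/s) = 27000 m / 0.715 m/s = 37760 s = 0.4371 d.
k_d L₀/(k_2−k_d) = 0.282×16.4/(1.46−0.282) = 4.625/1.178 = 3.926 mg/L.
e^(−k_d t) = e^(−0.282×0.4371) = 0.8840; e^(−k_2 t) = e^(−1.46×0.4371) = 0.5283.
D = 3.926 × (0.8840 − 0.5283) + 1.36 × 0.5283 = 1.397 + 0.7185 = 2.115 mg/L.

D ≈ 2.12 mg/L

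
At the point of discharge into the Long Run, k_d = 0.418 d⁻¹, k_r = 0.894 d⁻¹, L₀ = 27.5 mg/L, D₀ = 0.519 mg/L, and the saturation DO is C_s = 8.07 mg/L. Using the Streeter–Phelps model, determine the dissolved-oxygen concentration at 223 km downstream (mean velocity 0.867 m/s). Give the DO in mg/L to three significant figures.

Travel time t = x/v = 223 km / (0.867 m/s) = 223000 m / 0.867 m/s = 257200 s = 2.977 d.
k_d L₀/(k_r−k_d) = 0.418×27.5/(0.894−0.418) = 11.49/0.4760 = 24.15 mg/L.
e^(−k_d t) = e^(−0.418×2.977) = 0.2881; e^(−k_r t) = e^(−0.894×2.977) = 0.06985.
D = 24.15 × (0.2881 − 0.06985) + 0.519 × 0.06985 = 5.271 + 0.03625 = 5.307 mg/L.
DO = C_s − D = 8.07 − 5.307 = 2.763 mg/L.

DO ≈ 2.76 mg/L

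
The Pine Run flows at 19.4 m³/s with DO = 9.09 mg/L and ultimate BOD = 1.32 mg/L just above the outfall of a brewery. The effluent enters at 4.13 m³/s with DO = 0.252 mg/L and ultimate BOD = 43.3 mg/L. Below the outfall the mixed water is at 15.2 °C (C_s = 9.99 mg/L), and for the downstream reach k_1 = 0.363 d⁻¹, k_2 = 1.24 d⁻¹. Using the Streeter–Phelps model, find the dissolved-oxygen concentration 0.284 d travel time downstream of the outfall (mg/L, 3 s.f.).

Mixed DO = (19.4×9.09 + 4.13×0.252)/(19.4+4.13) = 177.4/23.53 = 7.539 mg/L.
Mixed L₀ = (19.4×1.32 + 4.13×43.3)/(23.53) = 204.4/23.53 = 8.688 mg/L.
Initial deficit D₀ = C_s − DO₀ = 9.99 − 7.539 = 2.451 mg/L.
D(0.284) = [0.363×8.688/(1.24−0.363)](e^(−0.363×0.284) − e^(−1.24×0.284)) + 2.451 e^(−1.24×0.284)
= 3.596 × (0.9020 − 0.7032) + 2.451 × 0.7032 = 2.439 mg/L.
DO = 9.99 − 2.439 = 7.551 mg/L.

DO ≈ 7.55 mg/L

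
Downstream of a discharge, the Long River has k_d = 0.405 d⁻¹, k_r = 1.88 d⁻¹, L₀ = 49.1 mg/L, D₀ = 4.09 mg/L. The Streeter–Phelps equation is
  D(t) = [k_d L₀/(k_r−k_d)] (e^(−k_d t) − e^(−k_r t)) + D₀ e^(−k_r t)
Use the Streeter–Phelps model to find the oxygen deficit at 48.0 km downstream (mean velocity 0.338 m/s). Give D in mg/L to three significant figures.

Travel time t = x/v = 48.0 km / (0.338 m/s) = 48000 m / 0.338 m/s = 142000 s = 1.644 d.
k_d L₀/(k_r−k_d) = 0.405×49.1/(1.88−0.405) = 19.89/1.475 = 13.48 mg/L.
e^(−k_d t) = e^(−0.405×1.644) = 0.5139; e^(−k_r t) = e^(−1.88×1.644) = 0.04550.
D = 13.48 × (0.5139 − 0.04550) + 4.09 × 0.04550 = 6.315 + 0.1861 = 6.501 mg/L.

D ≈ 6.50 mg/L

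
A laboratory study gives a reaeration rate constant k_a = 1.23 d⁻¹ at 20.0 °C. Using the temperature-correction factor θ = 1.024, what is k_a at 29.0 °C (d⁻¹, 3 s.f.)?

k_a(T₂) = k_a(T₁) · θ^(T₂−T₁) = 1.23 × 1.024^(29.0−20.0)
= 1.23 × 1.024^9.00 = 1.23 × 1.238 = 1.523 d⁻¹.

k_a ≈ 1.52 d⁻¹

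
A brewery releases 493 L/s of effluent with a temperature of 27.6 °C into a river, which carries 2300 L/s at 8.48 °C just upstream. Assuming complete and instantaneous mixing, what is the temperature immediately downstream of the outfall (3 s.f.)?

11.9 °C

Flow-weighted mixing: C = (Q_r C_r + Q_w C_w)/(Q_r + Q_w)
= (2300×8.48 + 493×27.6)/(2300 + 493) = 33110/2793 = 11.85 °C.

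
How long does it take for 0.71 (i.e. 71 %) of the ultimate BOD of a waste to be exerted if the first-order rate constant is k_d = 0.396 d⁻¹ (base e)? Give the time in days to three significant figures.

y/L₀ = 1 − e^(−k_d t) = 0.71 ⇒ e^(−k_d t) = 0.290
t = −ln(0.290) / 0.396 = 1.238 / 0.396 = 3.126 d.

t ≈ 3.13 d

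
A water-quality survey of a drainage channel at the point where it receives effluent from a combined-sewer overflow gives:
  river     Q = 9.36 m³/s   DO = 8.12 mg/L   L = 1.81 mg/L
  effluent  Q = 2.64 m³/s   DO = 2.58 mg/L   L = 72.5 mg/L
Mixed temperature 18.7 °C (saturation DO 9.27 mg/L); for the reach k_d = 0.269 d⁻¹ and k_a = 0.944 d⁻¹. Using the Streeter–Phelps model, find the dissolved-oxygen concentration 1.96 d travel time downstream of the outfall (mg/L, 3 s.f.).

DO ≈ 5.90 mg/L

Mixed DO = (9.36×8.12 + 2.64×2.58)/(9.36+2.64) = 82.81/12.00 = 6.901 mg/L.
Mixed L₀ = (9.36×1.81 + 2.64×72.5)/(12.00) = 208.3/12.00 = 17.36 mg/L.
Initial deficit D₀ = C_s − DO₀ = 9.27 − 6.901 = 2.369 mg/L.
D(1.96) = [0.269×17.36/(0.944−0.269)](e^(−0.269×1.96) − e^(−0.944×1.96)) + 2.369 e^(−0.944×1.96)
= 6.919 × (0.5902 − 0.1572) + 2.369 × 0.1572 = 3.369 mg/L.
DO = 9.27 − 3.369 = 5.901 mg/L.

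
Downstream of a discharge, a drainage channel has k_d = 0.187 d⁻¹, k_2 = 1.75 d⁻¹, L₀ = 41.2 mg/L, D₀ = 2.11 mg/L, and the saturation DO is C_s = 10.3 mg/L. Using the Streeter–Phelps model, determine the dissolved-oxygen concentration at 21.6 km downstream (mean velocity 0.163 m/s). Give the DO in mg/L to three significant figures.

Travel time t = x/v = 21.6 km / (0.163 m/s) = 21600 m / 0.163 m/s = 132500 s = 1.534 d.
k_d L₀/(k_2−k_d) = 0.187×41.2/(1.75−0.187) = 7.704/1.563 = 4.929 mg/L.
e^(−k_d t) = e^(−0.187×1.534) = 0.7507; e^(−k_2 t) = e^(−1.75×1.534) = 0.06829.
D = 4.929 × (0.7507 − 0.06829) + 2.11 × 0.06829 = 3.364 + 0.1441 = 3.508 mg/L.
DO = C_s − D = 10.3 − 3.508 = 6.792 mg/L.

DO ≈ 6.79 mg/L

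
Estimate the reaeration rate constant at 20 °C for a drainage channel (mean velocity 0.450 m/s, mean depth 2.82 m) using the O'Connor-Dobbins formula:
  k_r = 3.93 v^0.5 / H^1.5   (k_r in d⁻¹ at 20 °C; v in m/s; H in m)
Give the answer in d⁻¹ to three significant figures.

k_r ≈ 0.557 d⁻¹

k_r = 3.93 × 0.450^0.5 / 2.82^1.5 = 3.93 × 0.6708 / 4.736 = 0.5567 d⁻¹.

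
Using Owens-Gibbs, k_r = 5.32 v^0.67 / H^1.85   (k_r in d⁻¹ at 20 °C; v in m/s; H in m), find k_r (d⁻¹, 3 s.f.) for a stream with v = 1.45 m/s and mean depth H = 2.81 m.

k_r = 5.32 × 1.45^0.67 / 2.81^1.85 = 5.32 × 1.283 / 6.762 = 1.009 d⁻¹.

k_r ≈ 1.01 d⁻¹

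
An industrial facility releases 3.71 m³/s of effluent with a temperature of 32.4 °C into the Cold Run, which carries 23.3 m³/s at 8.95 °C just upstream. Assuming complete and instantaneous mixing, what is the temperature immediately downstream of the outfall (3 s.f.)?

12.2 °C

Flow-weighted mixing: C = (Q_r C_r + Q_w C_w)/(Q_r + Q_w)
= (23.3×8.95 + 3.71×32.4)/(23.3 + 3.71) = 328.7/27.01 = 12.17 °C.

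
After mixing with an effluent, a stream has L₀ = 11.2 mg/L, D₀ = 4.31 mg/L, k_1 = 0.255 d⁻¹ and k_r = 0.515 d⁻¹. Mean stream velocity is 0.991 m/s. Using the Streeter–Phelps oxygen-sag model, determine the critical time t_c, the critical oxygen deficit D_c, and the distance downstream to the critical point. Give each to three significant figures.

t_c ≈ 0.787 d; D_c ≈ 4.54 mg/L; x_c ≈ 67.4 km

At the critical point dD/dt = 0, so k_1 L₀ e^(−k_1 t) = k_r D. Substituting D(t) from the Streeter–Phelps equation and solving for t gives
t_c = ln[(k_r/k_1)(1 − D₀(k_r−k_1)/(k_1 L₀))] / (k_r−k_1).
Here k_r−k_1 = 0.2600 d⁻¹ and 1 − D₀(k_r−k_1)/(k_1 L₀) = 1 − 4.31×0.2600/(0.255×11.2) = 0.6076, so
t_c = ln(2.020 × 0.6076) / 0.2600 = 0.2047 / 0.2600 = 0.7874 d.
L(t_c) = L₀ e^(−k_1 t_c) = 11.2 × 0.8181 = 9.163 mg/L, and at the critical point k_r D_c = k_1 L, so D_c = (0.255/0.515) × 9.163 = 4.537 mg/L.
x_c = v t_c = 0.991 m/s × 0.7874 d × 86400 s/d = 67420 m ≈ 67.4 km.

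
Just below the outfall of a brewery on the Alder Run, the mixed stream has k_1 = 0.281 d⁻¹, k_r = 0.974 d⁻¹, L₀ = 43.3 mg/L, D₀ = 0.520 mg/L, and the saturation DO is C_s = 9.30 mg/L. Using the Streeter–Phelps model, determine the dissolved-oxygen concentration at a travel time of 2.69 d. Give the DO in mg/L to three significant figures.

DO ≈ 2.30 mg/L

k_1 L₀/(k_r−k_1) = 0.281×43.3/(0.974−0.281) = 12.17/0.6930 = 17.56 mg/L.
e^(−k_1 t) = e^(−0.281×2.690) = 0.4696; e^(−k_r t) = e^(−0.974×2.690) = 0.07280.
D = 17.56 × (0.4696 − 0.07280) + 0.520 × 0.07280 = 6.967 + 0.03786 = 7.005 mg/L.
DO = C_s − D = 9.30 − 7.005 = 2.295 mg/L.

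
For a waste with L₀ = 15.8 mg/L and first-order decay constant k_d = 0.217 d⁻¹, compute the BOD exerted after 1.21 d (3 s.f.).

y ≈ 3.65 mg/L

y_t = L₀(1 − e^(−k_d t)) = 15.8 × (1 − e^(−0.217×1.21))
= 15.8 × (1 − 0.7691) = 15.8 × 0.2309 = 3.649 mg/L.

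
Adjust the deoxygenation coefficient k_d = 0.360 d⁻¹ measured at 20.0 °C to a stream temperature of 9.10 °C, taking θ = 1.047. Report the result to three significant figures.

k_d(T₂) = k_d(T₁) · θ^(T₂−T₁) = 0.360 × 1.047^(9.10−20.0)
= 0.360 × 1.047^-10.9 = 0.360 × 0.6062 = 0.2182 d⁻¹.

k_d ≈ 0.218 d⁻¹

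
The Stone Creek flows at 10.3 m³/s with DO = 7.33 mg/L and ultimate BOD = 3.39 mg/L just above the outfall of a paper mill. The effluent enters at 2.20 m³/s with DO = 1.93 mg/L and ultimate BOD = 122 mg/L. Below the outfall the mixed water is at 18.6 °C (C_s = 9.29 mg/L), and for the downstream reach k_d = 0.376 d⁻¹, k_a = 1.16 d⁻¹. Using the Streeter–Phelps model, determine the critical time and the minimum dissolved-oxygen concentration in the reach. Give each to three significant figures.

t_c ≈ 1.07 d; minimum DO ≈ 4.03 mg/L

Mixed DO = (10.3×7.33 + 2.20×1.93)/(10.3+2.20) = 79.75/12.50 = 6.380 mg/L.
Mixed L₀ = (10.3×3.39 + 2.20×122)/(12.50) = 303.3/12.50 = 24.27 mg/L.
Initial deficit D₀ = C_s − DO₀ = 9.29 − 6.380 = 2.910 mg/L.
t_c = (1/0.7840) ln[(1.16/0.376)(1 − 2.910×0.7840/(0.376×24.27))] = 1.276 × ln(2.314) = 1.070 d.
D_c = (0.376/1.16) × 24.27 × e^(−0.376×1.070) = 0.3241 × 24.27 × 0.6688 = 5.260 mg/L.
Minimum DO = 9.29 − 5.260 = 4.030 mg/L.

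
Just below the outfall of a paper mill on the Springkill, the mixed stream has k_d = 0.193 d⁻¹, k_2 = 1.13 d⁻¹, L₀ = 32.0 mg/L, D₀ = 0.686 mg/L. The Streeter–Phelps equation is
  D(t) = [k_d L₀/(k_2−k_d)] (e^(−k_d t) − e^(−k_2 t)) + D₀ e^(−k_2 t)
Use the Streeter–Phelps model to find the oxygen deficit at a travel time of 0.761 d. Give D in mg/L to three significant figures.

k_d L₀/(k_2−k_d) = 0.193×32.0/(1.13−0.193) = 6.176/0.9370 = 6.591 mg/L.
e^(−k_d t) = e^(−0.193×0.7610) = 0.8634; e^(−k_2 t) = e^(−1.13×0.7610) = 0.4232.
D = 6.591 × (0.8634 − 0.4232) + 0.686 × 0.4232 = 2.902 + 0.2903 = 3.192 mg/L.

D ≈ 3.19 mg/L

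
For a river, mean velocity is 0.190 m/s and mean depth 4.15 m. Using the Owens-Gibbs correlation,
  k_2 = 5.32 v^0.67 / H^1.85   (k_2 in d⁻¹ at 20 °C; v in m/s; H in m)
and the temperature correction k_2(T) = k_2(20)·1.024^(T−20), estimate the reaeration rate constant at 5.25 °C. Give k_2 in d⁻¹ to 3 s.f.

k_2(20) = 5.32 × 0.190^0.67 / 4.15^1.85 = 5.32 × 0.3287 / 13.91 = 0.1257 d⁻¹.
k_2(5.25) = 0.1257 × 1.024^(5.25−20) = 0.1257 × 0.7048 = 0.08859 d⁻¹.

k_2 ≈ 0.0886 d⁻¹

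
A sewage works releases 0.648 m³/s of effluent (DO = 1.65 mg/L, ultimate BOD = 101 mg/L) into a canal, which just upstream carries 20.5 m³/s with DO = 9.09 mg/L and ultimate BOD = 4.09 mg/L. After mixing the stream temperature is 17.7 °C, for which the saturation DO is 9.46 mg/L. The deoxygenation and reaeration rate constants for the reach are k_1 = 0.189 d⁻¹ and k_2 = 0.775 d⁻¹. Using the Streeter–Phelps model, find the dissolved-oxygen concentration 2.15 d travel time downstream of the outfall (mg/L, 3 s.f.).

DO ≈ 8.26 mg/L

Mixed DO = (20.5×9.09 + 0.648×1.65)/(20.5+0.648) = 187.4/21.15 = 8.862 mg/L.
Mixed L₀ = (20.5×4.09 + 0.648×101)/(21.15) = 149.3/21.15 = 7.059 mg/L.
Initial deficit D₀ = C_s − DO₀ = 9.46 − 8.862 = 0.5980 mg/L.
D(2.15) = [0.189×7.059/(0.775−0.189)](e^(−0.189×2.15) − e^(−0.775×2.15)) + 0.5980 e^(−0.775×2.15)
= 2.277 × (0.6661 − 0.1890) + 0.5980 × 0.1890 = 1.199 mg/L.
DO = 9.46 − 1.199 = 8.261 mg/L.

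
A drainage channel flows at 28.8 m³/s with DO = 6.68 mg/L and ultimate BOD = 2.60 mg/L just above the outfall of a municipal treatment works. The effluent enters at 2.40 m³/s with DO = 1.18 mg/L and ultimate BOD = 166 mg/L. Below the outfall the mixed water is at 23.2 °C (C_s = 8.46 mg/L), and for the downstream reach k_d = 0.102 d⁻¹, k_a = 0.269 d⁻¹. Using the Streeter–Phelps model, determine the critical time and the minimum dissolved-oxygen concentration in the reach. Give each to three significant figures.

t_c ≈ 4.18 d; minimum DO ≈ 4.71 mg/L

Mixed DO = (28.8×6.68 + 2.40×1.18)/(28.8+2.40) = 195.2/31.20 = 6.257 mg/L.
Mixed L₀ = (28.8×2.60 + 2.40×166)/(31.20) = 473.3/31.20 = 15.17 mg/L.
Initial deficit D₀ = C_s − DO₀ = 8.46 − 6.257 = 2.203 mg/L.
t_c = (1/0.1670) ln[(0.269/0.102)(1 − 2.203×0.1670/(0.102×15.17))] = 5.988 × ln(2.010) = 4.181 d.
D_c = (0.102/0.269) × 15.17 × e^(−0.102×4.181) = 0.3792 × 15.17 × 0.6528 = 3.755 mg/L.
Minimum DO = 8.46 − 3.755 = 4.705 mg/L.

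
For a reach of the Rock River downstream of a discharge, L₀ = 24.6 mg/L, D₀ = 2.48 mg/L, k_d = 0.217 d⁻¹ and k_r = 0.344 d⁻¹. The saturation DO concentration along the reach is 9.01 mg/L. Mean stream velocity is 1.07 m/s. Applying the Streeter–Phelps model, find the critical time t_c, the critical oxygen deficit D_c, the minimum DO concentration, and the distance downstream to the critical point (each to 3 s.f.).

t_c ≈ 3.15 d; D_c ≈ 7.84 mg/L; min DO ≈ 1.17 mg/L; x_c ≈ 291 km

At the critical point dD/dt = 0, so k_d L₀ e^(−k_d t) = k_r D. Substituting D(t) from the Streeter–Phelps equation and solving for t gives
t_c = ln[(k_r/k_d)(1 − D₀(k_r−k_d)/(k_d L₀))] / (k_r−k_d).
Here k_r−k_d = 0.1270 d⁻¹ and 1 − D₀(k_r−k_d)/(k_d L₀) = 1 − 2.48×0.1270/(0.217×24.6) = 0.9410, so
t_c = ln(1.585 × 0.9410) / 0.1270 = 0.3999 / 0.1270 = 3.149 d.
L(t_c) = L₀ e^(−k_d t_c) = 24.6 × 0.5049 = 12.42 mg/L, and at the critical point k_r D_c = k_d L, so D_c = (0.217/0.344) × 12.42 = 7.835 mg/L.
Minimum DO = C_s − D_c = 9.01 − 7.835 = 1.175 mg/L.
x_c = v t_c = 1.07 m/s × 3.149 d × 86400 s/d = 291100 m ≈ 291 km.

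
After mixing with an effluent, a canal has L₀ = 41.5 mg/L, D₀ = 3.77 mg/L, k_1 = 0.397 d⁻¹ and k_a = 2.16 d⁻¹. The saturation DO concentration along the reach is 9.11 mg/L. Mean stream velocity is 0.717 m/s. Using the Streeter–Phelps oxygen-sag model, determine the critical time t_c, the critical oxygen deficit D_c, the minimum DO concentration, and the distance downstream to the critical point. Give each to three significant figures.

t_c ≈ 0.668 d; D_c ≈ 5.85 mg/L; min DO ≈ 3.26 mg/L; x_c ≈ 41.4 km

t_c = [1/(k_a−k_1)] ln[(k_a/k_1)(1 − D₀(k_a−k_1)/(k_1 L₀))]
= [1/(2.16−0.397)] ln[(2.16/0.397)(1 − 3.77×1.763/(0.397×41.5))]
= (1/1.763) ln[5.441 × 0.5966] = 0.5672 × ln(3.246) = 0.5672 × 1.177 = 0.6678 d.
D_c = (k_1/k_a) L₀ e^(−k_1 t_c) = (0.397/2.16) × 41.5 × e^(−0.397×0.6678) = 0.1838 × 41.5 × 0.7671 = 5.851 mg/L.
Minimum DO = C_s − D_c = 9.11 − 5.851 = 3.259 mg/L.
x_c = v t_c = 0.717 m/s × 0.6678 d × 86400 s/d = 41370 m ≈ 41.4 km.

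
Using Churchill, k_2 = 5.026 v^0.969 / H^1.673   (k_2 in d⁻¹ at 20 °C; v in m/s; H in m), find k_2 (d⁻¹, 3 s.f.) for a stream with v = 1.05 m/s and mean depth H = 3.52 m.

k_2 = 5.026 × 1.05^0.969 / 3.52^1.673 = 5.026 × 1.048 / 8.210 = 0.6418 d⁻¹.

k_2 ≈ 0.642 d⁻¹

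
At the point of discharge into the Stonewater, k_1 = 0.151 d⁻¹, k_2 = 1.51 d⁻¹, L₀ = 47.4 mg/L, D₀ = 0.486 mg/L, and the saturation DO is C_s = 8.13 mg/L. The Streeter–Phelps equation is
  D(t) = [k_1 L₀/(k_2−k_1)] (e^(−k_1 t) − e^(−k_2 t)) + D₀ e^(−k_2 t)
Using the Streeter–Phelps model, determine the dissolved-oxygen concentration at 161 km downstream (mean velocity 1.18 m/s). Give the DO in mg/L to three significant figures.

Travel time t = x/v = 161 km / (1.18 m/s) = 161000 m / 1.18 m/s = 136400 s = 1.579 d.
k_1 L₀/(k_2−k_1) = 0.151×47.4/(1.51−0.151) = 7.157/1.359 = 5.267 mg/L.
e^(−k_1 t) = e^(−0.151×1.579) = 0.7878; e^(−k_2 t) = e^(−1.51×1.579) = 0.09213.
D = 5.267 × (0.7878 − 0.09213) + 0.486 × 0.09213 = 3.664 + 0.04478 = 3.709 mg/L.
DO = C_s − D = 8.13 − 3.709 = 4.421 mg/L.

DO ≈ 4.42 mg/L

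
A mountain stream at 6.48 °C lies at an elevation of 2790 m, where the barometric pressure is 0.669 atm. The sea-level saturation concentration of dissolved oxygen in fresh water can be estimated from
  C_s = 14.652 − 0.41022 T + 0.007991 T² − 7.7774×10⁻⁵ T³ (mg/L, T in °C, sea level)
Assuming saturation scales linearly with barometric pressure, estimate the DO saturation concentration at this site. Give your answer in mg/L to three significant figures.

At sea level: C_s = 14.652 − 0.41022×6.48 + 0.007991×6.48² − 7.7774×10⁻⁵×6.48³ = 12.31 mg/L.
Pressure correction: C_s' = 12.31 × 0.669 = 8.234 mg/L.

C_s ≈ 8.23 mg/L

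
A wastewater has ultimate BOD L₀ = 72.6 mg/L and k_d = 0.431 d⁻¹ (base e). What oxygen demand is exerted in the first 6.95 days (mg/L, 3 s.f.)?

y ≈ 69.0 mg/L

y_t = L₀(1 − e^(−k_d t)) = 72.6 × (1 − e^(−0.431×6.95))
= 72.6 × (1 − 0.05001) = 72.6 × 0.9500 = 68.97 mg/L.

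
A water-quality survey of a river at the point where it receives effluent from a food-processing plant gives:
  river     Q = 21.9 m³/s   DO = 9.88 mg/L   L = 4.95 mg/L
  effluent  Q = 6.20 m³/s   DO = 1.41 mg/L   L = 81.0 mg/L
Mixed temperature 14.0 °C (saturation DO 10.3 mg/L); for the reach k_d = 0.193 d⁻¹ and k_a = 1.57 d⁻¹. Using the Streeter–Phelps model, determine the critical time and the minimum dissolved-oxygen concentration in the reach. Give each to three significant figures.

t_c ≈ 0.511 d; minimum DO ≈ 7.88 mg/L

Mixed DO = (21.9×9.88 + 6.20×1.41)/(21.9+6.20) = 225.1/28.10 = 8.011 mg/L.
Mixed L₀ = (21.9×4.95 + 6.20×81.0)/(28.10) = 610.6/28.10 = 21.73 mg/L.
Initial deficit D₀ = C_s − DO₀ = 10.3 − 8.011 = 2.289 mg/L.
t_c = (1/1.377) ln[(1.57/0.193)(1 − 2.289×1.377/(0.193×21.73))] = 0.7262 × ln(2.021) = 0.5111 d.
D_c = (0.193/1.57) × 21.73 × e^(−0.193×0.5111) = 0.1229 × 21.73 × 0.9061 = 2.420 mg/L.
Minimum DO = 10.3 − 2.420 = 7.880 mg/L.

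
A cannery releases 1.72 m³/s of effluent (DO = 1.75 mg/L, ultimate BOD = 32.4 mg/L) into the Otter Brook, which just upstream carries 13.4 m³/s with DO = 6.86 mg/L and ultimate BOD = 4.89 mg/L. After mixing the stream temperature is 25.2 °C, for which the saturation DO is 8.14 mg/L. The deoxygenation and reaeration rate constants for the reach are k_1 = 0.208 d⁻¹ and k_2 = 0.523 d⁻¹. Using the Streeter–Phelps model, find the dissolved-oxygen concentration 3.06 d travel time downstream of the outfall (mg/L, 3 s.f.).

Mixed DO = (13.4×6.86 + 1.72×1.75)/(13.4+1.72) = 94.93/15.12 = 6.279 mg/L.
Mixed L₀ = (13.4×4.89 + 1.72×32.4)/(15.12) = 121.3/15.12 = 8.019 mg/L.
Initial deficit D₀ = C_s − DO₀ = 8.14 − 6.279 = 1.861 mg/L.
D(3.06) = [0.208×8.019/(0.523−0.208)](e^(−0.208×3.06) − e^(−0.523×3.06)) + 1.861 e^(−0.523×3.06)
= 5.295 × (0.5292 − 0.2018) + 1.861 × 0.2018 = 2.109 mg/L.
DO = 8.14 − 2.109 = 6.031 mg/L.

DO ≈ 6.03 mg/L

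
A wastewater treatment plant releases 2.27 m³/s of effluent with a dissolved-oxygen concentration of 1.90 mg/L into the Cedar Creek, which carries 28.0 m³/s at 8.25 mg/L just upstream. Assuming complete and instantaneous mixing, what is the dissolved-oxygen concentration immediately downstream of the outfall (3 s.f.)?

Flow-weighted mixing: C = (Q_r C_r + Q_w C_w)/(Q_r + Q_w)
= (28.0×8.25 + 2.27×1.90)/(28.0 + 2.27) = 235.3/30.27 = 7.774 mg/L.

7.77 mg/L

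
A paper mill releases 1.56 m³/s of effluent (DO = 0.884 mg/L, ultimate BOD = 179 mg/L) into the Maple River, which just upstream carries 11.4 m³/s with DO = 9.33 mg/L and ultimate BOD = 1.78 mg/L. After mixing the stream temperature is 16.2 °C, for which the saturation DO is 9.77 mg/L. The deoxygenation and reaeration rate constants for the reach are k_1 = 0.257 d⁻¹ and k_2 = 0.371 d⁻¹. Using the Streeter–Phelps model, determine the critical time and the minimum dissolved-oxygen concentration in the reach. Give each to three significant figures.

Mixed DO = (11.4×9.33 + 1.56×0.884)/(11.4+1.56) = 107.7/12.96 = 8.313 mg/L.
Mixed L₀ = (11.4×1.78 + 1.56×179)/(12.96) = 299.5/12.96 = 23.11 mg/L.
Initial deficit D₀ = C_s − DO₀ = 9.77 − 8.313 = 1.457 mg/L.
t_c = (1/0.1140) ln[(0.371/0.257)(1 − 1.457×0.1140/(0.257×23.11))] = 8.772 × ln(1.403) = 2.972 d.
D_c = (0.257/0.371) × 23.11 × e^(−0.257×2.972) = 0.6927 × 23.11 × 0.4659 = 7.460 mg/L.
Minimum DO = 9.77 − 7.460 = 2.310 mg/L.

t_c ≈ 2.97 d; minimum DO ≈ 2.31 mg/L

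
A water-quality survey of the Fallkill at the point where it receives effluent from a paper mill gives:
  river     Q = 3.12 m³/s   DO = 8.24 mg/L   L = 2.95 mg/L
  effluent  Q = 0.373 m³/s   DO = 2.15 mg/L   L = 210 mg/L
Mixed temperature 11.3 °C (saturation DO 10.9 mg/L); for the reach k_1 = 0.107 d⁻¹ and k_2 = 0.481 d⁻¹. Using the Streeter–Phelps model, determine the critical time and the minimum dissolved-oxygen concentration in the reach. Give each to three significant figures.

Mixed DO = (3.12×8.24 + 0.373×2.15)/(3.12+0.373) = 26.51/3.493 = 7.590 mg/L.
Mixed L₀ = (3.12×2.95 + 0.373×210)/(3.493) = 87.53/3.493 = 25.06 mg/L.
Initial deficit D₀ = C_s − DO₀ = 10.9 − 7.590 = 3.310 mg/L.
t_c = (1/0.3740) ln[(0.481/0.107)(1 − 3.310×0.3740/(0.107×25.06))] = 2.674 × ln(2.420) = 2.363 d.
D_c = (0.107/0.481) × 25.06 × e^(−0.107×2.363) = 0.2225 × 25.06 × 0.7766 = 4.329 mg/L.
Minimum DO = 10.9 − 4.329 = 6.571 mg/L.

t_c ≈ 2.36 d; minimum DO ≈ 6.57 mg/L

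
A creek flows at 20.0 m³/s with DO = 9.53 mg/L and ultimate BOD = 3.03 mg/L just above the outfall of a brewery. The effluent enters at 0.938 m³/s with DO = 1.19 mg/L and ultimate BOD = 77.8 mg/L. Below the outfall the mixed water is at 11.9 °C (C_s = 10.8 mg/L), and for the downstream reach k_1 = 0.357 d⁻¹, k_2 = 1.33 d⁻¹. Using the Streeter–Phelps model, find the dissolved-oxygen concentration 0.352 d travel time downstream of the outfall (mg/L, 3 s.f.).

Mixed DO = (20.0×9.53 + 0.938×1.19)/(20.0+0.938) = 191.7/20.94 = 9.156 mg/L.
Mixed L₀ = (20.0×3.03 + 0.938×77.8)/(20.94) = 133.6/20.94 = 6.380 mg/L.
Initial deficit D₀ = C_s − DO₀ = 10.8 − 9.156 = 1.644 mg/L.
D(0.352) = [0.357×6.380/(1.33−0.357)](e^(−0.357×0.352) − e^(−1.33×0.352)) + 1.644 e^(−1.33×0.352)
= 2.341 × (0.8819 − 0.6262) + 1.644 × 0.6262 = 1.628 mg/L.
DO = 10.8 − 1.628 = 9.172 mg/L.

DO ≈ 9.17 mg/L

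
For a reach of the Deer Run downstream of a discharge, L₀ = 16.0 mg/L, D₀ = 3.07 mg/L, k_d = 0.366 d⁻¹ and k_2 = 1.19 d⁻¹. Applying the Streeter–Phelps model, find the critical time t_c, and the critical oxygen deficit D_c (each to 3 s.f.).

t_c = [1/(k_2−k_d)] ln[(k_2/k_d)(1 − D₀(k_2−k_d)/(k_d L₀))]
= [1/(1.19−0.366)] ln[(1.19/0.366)(1 − 3.07×0.8240/(0.366×16.0))]
= (1/0.8240) ln[3.251 × 0.5680] = 1.214 × ln(1.847) = 1.214 × 0.6135 = 0.7445 d.
L(t_c) = L₀ e^(−k_d t_c) = 16.0 × 0.7615 = 12.18 mg/L, and at the critical point k_2 D_c = k_d L, so D_c = (0.366/1.19) × 12.18 = 3.747 mg/L.

t_c ≈ 0.745 d; D_c ≈ 3.75 mg/L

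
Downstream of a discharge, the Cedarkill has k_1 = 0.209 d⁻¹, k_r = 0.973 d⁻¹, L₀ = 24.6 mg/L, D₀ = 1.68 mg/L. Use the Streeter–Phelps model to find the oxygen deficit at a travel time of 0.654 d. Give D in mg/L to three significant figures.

D ≈ 3.20 mg/L

k_1 L₀/(k_r−k_1) = 0.209×24.6/(0.973−0.209) = 5.141/0.7640 = 6.730 mg/L.
e^(−k_1 t) = e^(−0.209×0.6540) = 0.8722; e^(−k_r t) = e^(−0.973×0.6540) = 0.5292.
D = 6.730 × (0.8722 − 0.5292) + 1.68 × 0.5292 = 2.308 + 0.8891 = 3.197 mg/L.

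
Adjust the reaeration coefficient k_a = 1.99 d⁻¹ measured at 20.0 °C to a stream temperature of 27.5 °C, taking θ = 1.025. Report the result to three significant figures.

k_a(T₂) = k_a(T₁) · θ^(T₂−T₁) = 1.99 × 1.025^(27.5−20.0)
= 1.99 × 1.025^7.50 = 1.99 × 1.203 = 2.395 d⁻¹.

k_a ≈ 2.39 d⁻¹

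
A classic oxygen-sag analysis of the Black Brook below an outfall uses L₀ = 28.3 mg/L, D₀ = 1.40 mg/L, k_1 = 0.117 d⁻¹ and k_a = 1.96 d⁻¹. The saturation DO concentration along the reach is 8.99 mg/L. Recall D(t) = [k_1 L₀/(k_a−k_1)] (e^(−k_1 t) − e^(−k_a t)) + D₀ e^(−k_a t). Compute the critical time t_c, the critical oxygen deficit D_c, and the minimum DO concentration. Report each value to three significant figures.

At the critical point dD/dt = 0, so k_1 L₀ e^(−k_1 t) = k_a D. Substituting D(t) from the Streeter–Phelps equation and solving for t gives
t_c = ln[(k_a/k_1)(1 − D₀(k_a−k_1)/(k_1 L₀))] / (k_a−k_1).
Here k_a−k_1 = 1.843 d⁻¹ and 1 − D₀(k_a−k_1)/(k_1 L₀) = 1 − 1.40×1.843/(0.117×28.3) = 0.2207, so
t_c = ln(16.75 × 0.2207) / 1.843 = 1.308 / 1.843 = 0.7096 d.
L(t_c) = L₀ e^(−k_1 t_c) = 28.3 × 0.9203 = 26.05 mg/L, and at the critical point k_a D_c = k_1 L, so D_c = (0.117/1.96) × 26.05 = 1.555 mg/L.
Minimum DO = C_s − D_c = 8.99 − 1.555 = 7.435 mg/L.

t_c ≈ 0.710 d; D_c ≈ 1.55 mg/L; min DO ≈ 7.44 mg/L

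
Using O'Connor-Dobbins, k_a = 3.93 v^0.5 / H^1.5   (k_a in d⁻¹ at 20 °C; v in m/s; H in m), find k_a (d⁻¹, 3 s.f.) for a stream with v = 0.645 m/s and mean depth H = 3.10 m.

k_a ≈ 0.578 d⁻¹

k_a = 3.93 × 0.645^0.5 / 3.10^1.5 = 3.93 × 0.8031 / 5.458 = 0.5783 d⁻¹.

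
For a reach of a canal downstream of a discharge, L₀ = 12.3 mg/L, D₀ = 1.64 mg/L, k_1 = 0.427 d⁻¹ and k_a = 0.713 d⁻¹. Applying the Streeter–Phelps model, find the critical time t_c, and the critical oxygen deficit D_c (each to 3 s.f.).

At the critical point dD/dt = 0, so k_1 L₀ e^(−k_1 t) = k_a D. Substituting D(t) from the Streeter–Phelps equation and solving for t gives
t_c = ln[(k_a/k_1)(1 − D₀(k_a−k_1)/(k_1 L₀))] / (k_a−k_1).
Here k_a−k_1 = 0.2860 d⁻¹ and 1 − D₀(k_a−k_1)/(k_1 L₀) = 1 − 1.64×0.2860/(0.427×12.3) = 0.9107, so
t_c = ln(1.670 × 0.9107) / 0.2860 = 0.4191 / 0.2860 = 1.466 d.
D_c = (k_1/k_a) L₀ e^(−k_1 t_c) = (0.427/0.713) × 12.3 × e^(−0.427×1.466) = 0.5989 × 12.3 × 0.5348 = 3.940 mg/L.

t_c ≈ 1.47 d; D_c ≈ 3.94 mg/L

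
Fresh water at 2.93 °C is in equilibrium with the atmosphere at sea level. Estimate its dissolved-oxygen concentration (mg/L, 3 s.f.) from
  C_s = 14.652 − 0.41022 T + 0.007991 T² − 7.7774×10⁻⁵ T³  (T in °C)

C_s ≈ 13.5 mg/L

C_s = 14.652 − 0.41022×2.93 + 0.007991×2.93² − 7.7774×10⁻⁵×2.93³ = 13.52 mg/L.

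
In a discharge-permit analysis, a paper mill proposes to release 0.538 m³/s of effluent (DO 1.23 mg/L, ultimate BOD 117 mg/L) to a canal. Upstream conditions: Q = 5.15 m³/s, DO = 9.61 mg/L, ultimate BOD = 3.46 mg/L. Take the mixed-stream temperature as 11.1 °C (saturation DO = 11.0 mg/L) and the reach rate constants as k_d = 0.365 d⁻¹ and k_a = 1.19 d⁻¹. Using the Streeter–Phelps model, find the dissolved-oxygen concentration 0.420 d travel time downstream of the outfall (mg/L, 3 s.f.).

DO ≈ 8.10 mg/L

Mixed DO = (5.15×9.61 + 0.538×1.23)/(5.15+0.538) = 50.15/5.688 = 8.817 mg/L.
Mixed L₀ = (5.15×3.46 + 0.538×117)/(5.688) = 80.77/5.688 = 14.20 mg/L.
Initial deficit D₀ = C_s − DO₀ = 11.0 − 8.817 = 2.183 mg/L.
D(0.420) = [0.365×14.20/(1.19−0.365)](e^(−0.365×0.420) − e^(−1.19×0.420)) + 2.183 e^(−1.19×0.420)
= 6.282 × (0.8579 − 0.6067) + 2.183 × 0.6067 = 2.902 mg/L.
DO = 11.0 − 2.902 = 8.098 mg/L.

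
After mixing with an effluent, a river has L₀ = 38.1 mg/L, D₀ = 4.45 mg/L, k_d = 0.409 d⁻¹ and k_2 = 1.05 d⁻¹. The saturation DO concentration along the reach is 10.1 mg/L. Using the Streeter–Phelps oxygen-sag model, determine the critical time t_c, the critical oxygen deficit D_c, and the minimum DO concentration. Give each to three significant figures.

At the critical point dD/dt = 0, so k_d L₀ e^(−k_d t) = k_2 D. Substituting D(t) from the Streeter–Phelps equation and solving for t gives
t_c = ln[(k_2/k_d)(1 − D₀(k_2−k_d)/(k_d L₀))] / (k_2−k_d).
Here k_2−k_d = 0.6410 d⁻¹ and 1 − D₀(k_2−k_d)/(k_d L₀) = 1 − 4.45×0.6410/(0.409×38.1) = 0.8169, so
t_c = ln(2.567 × 0.8169) / 0.6410 = 0.7407 / 0.6410 = 1.155 d.
D_c = (k_d/k_2) L₀ e^(−k_d t_c) = (0.409/1.05) × 38.1 × e^(−0.409×1.155) = 0.3895 × 38.1 × 0.6234 = 9.252 mg/L.
Minimum DO = C_s − D_c = 10.1 − 9.252 = 0.8484 mg/L.

t_c ≈ 1.16 d; D_c ≈ 9.25 mg/L; min DO ≈ 0.848 mg/L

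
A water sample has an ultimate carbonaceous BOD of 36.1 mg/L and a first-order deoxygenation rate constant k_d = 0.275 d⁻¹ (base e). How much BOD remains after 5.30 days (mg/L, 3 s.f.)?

L_t = L₀ e^(−k_d t) = 36.1 × e^(−0.275×5.30) = 36.1 × 0.2328 = 8.405 mg/L.

L ≈ 8.40 mg/L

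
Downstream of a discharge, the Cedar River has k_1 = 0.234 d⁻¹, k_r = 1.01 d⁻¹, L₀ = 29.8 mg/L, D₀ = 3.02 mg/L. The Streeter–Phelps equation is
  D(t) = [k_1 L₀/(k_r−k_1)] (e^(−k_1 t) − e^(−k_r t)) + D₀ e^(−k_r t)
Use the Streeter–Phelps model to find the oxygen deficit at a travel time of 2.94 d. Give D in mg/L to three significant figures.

D ≈ 4.21 mg/L

k_1 L₀/(k_r−k_1) = 0.234×29.8/(1.01−0.234) = 6.973/0.7760 = 8.986 mg/L.
e^(−k_1 t) = e^(−0.234×2.940) = 0.5026; e^(−k_r t) = e^(−1.01×2.940) = 0.05133.
D = 8.986 × (0.5026 − 0.05133) + 3.02 × 0.05133 = 4.055 + 0.1550 = 4.210 mg/L.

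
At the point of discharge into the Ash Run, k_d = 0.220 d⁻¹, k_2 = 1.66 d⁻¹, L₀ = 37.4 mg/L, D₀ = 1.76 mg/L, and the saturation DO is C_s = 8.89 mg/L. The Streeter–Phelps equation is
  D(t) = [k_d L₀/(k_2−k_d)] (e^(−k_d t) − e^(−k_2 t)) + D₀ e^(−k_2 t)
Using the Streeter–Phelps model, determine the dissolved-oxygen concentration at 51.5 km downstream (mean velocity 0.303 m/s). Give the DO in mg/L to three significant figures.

DO ≈ 5.33 mg/L

Travel time t = x/v = 51.5 km / (0.303 m/s) = 51500 m / 0.303 m/s = 170000 s = 1.967 d.
k_d L₀/(k_2−k_d) = 0.220×37.4/(1.66−0.220) = 8.228/1.440 = 5.714 mg/L.
e^(−k_d t) = e^(−0.220×1.967) = 0.6487; e^(−k_2 t) = e^(−1.66×1.967) = 0.03818.
D = 5.714 × (0.6487 − 0.03818) + 1.76 × 0.03818 = 3.488 + 0.06719 = 3.556 mg/L.
DO = C_s − D = 8.89 − 3.556 = 5.334 mg/L.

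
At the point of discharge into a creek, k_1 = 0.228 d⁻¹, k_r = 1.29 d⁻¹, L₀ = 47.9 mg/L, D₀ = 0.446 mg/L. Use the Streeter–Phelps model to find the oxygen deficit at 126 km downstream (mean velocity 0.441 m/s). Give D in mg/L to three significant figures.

Travel time t = x/v = 126 km / (0.441 m/s) = 126000 m / 0.441 m/s = 285700 s = 3.307 d.
k_1 L₀/(k_r−k_1) = 0.228×47.9/(1.29−0.228) = 10.92/1.062 = 10.28 mg/L.
e^(−k_1 t) = e^(−0.228×3.307) = 0.4705; e^(−k_r t) = e^(−1.29×3.307) = 0.01404.
D = 10.28 × (0.4705 − 0.01404) + 0.446 × 0.01404 = 4.694 + 0.006262 = 4.700 mg/L.

D ≈ 4.70 mg/L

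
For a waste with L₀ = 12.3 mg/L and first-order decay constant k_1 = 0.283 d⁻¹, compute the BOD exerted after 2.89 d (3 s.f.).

y ≈ 6.87 mg/L

y_t = L₀(1 − e^(−k_1 t)) = 12.3 × (1 − e^(−0.283×2.89))
= 12.3 × (1 − 0.4414) = 12.3 × 0.5586 = 6.871 mg/L.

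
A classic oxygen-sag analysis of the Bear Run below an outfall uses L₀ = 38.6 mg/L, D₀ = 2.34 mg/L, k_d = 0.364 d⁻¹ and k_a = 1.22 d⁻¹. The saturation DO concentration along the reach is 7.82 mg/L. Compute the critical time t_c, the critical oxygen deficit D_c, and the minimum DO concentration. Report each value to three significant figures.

With k_a/k_d = 3.352 and 1 − D₀(k_a−k_d)/(k_d L₀) = 0.8574,
t_c = ln(3.352 × 0.8574) / (1.22 − 0.364) = ln(2.874) / 0.8560 = 1.056/0.8560 = 1.233 d.
D_c = (k_d/k_a) L₀ e^(−k_d t_c) = (0.364/1.22) × 38.6 × e^(−0.364×1.233) = 0.2984 × 38.6 × 0.6383 = 7.351 mg/L.
Minimum DO = C_s − D_c = 7.82 − 7.351 = 0.4685 mg/L.

t_c ≈ 1.23 d; D_c ≈ 7.35 mg/L; min DO ≈ 0.469 mg/L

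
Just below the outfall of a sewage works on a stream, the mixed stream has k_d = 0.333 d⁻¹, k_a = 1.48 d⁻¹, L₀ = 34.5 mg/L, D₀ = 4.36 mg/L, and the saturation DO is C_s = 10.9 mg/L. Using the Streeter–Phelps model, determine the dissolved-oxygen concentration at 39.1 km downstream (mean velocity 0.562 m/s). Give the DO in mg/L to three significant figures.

Travel time t = x/v = 39.1 km / (0.562 m/s) = 39100 m / 0.562 m/s = 69570 s = 0.8052 d.
k_d L₀/(k_a−k_d) = 0.333×34.5/(1.48−0.333) = 11.49/1.147 = 10.02 mg/L.
e^(−k_d t) = e^(−0.333×0.8052) = 0.7648; e^(−k_a t) = e^(−1.48×0.8052) = 0.3037.
D = 10.02 × (0.7648 − 0.3037) + 4.36 × 0.3037 = 4.619 + 1.324 = 5.943 mg/L.
DO = C_s − D = 10.9 − 5.943 = 4.957 mg/L.

DO ≈ 4.96 mg/L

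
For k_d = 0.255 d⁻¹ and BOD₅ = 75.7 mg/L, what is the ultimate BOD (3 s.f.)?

L₀ ≈ 105 mg/L

BOD₅ = L₀(1 − e^(−5k_d)) ⇒ L₀ = BOD₅ / (1 − e^(−5×0.255))
= 75.7 / (1 − 0.2794) = 75.7 / 0.7206 = 105.1 mg/L.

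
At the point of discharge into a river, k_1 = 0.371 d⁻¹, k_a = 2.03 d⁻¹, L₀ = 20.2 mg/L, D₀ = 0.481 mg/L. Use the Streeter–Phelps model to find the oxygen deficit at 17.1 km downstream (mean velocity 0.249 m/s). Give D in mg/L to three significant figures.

Travel time t = x/v = 17.1 km / (0.249 m/s) = 17100 m / 0.249 m/s = 68670 s = 0.7948 d.
k_1 L₀/(k_a−k_1) = 0.371×20.2/(2.03−0.371) = 7.494/1.659 = 4.517 mg/L.
e^(−k_1 t) = e^(−0.371×0.7948) = 0.7446; e^(−k_a t) = e^(−2.03×0.7948) = 0.1992.
D = 4.517 × (0.7446 − 0.1992) + 0.481 × 0.1992 = 2.464 + 0.09581 = 2.560 mg/L.

D ≈ 2.56 mg/L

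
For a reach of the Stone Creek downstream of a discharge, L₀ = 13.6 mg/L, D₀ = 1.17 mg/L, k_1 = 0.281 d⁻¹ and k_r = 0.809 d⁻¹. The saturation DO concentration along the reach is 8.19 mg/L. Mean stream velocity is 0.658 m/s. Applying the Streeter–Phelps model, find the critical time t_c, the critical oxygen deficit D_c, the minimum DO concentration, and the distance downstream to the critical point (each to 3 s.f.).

With k_r/k_1 = 2.879 and 1 − D₀(k_r−k_1)/(k_1 L₀) = 0.8384,
t_c = ln(2.879 × 0.8384) / (0.809 − 0.281) = ln(2.414) / 0.5280 = 0.8811/0.5280 = 1.669 d.
D_c = (k_1/k_r) L₀ e^(−k_1 t_c) = (0.281/0.809) × 13.6 × e^(−0.281×1.669) = 0.3473 × 13.6 × 0.6257 = 2.956 mg/L.
Minimum DO = C_s − D_c = 8.19 − 2.956 = 5.234 mg/L.
x_c = v t_c = 0.658 m/s × 1.669 d × 86400 s/d = 94870 m ≈ 94.9 km.

t_c ≈ 1.67 d; D_c ≈ 2.96 mg/L; min DO ≈ 5.23 mg/L; x_c ≈ 94.9 km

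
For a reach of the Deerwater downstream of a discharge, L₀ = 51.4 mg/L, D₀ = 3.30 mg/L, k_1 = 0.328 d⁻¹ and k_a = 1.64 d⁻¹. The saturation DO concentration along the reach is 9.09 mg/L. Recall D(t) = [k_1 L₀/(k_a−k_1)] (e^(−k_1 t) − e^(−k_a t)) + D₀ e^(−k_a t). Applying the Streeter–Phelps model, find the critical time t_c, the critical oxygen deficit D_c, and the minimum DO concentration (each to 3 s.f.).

t_c ≈ 1.00 d; D_c ≈ 7.40 mg/L; min DO ≈ 1.69 mg/L

At the critical point dD/dt = 0, so k_1 L₀ e^(−k_1 t) = k_a D. Substituting D(t) from the Streeter–Phelps equation and solving for t gives
t_c = ln[(k_a/k_1)(1 − D₀(k_a−k_1)/(k_1 L₀))] / (k_a−k_1).
Here k_a−k_1 = 1.312 d⁻¹ and 1 − D₀(k_a−k_1)/(k_1 L₀) = 1 − 3.30×1.312/(0.328×51.4) = 0.7432, so
t_c = ln(5.000 × 0.7432) / 1.312 = 1.313 / 1.312 = 1.000 d.
D_c = (k_1/k_a) L₀ e^(−k_1 t_c) = (0.328/1.64) × 51.4 × e^(−0.328×1.000) = 0.2000 × 51.4 × 0.7202 = 7.404 mg/L.
Minimum DO = C_s − D_c = 9.09 − 7.404 = 1.686 mg/L.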